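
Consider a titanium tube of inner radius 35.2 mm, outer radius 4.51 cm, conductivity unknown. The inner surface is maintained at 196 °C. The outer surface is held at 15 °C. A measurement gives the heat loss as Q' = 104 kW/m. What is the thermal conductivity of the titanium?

k = 22.7 W/m·K

ΣR = ΔT/Q' = |196 − 15|/1.04×10^5 = 0.001740 m·K/W
ln(r₂/r₁)/(2πk) = 0.001740 ⇒ k = 0.2478/(2π·0.001740) = 22.7 W/m·K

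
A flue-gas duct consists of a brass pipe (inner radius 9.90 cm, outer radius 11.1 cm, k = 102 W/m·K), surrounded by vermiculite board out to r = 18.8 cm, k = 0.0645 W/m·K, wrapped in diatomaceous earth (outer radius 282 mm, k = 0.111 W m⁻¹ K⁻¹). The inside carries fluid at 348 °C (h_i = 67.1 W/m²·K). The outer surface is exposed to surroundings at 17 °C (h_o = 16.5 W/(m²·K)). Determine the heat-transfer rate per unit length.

Q' = 171 W/m

Treat each layer as a resistance in series:
  R'_conv,in = 1/(2πr h) = 1/(2π·0.0990·67.1) = 0.02396 m·K/W
  R'_brass = ln(0.111/0.0990)/(2πk) = 0.1144/(2π·102) = 1.785×10^-4 m·K/W
  R'_vermiculite board = ln(0.188/0.111)/(2πk) = 0.5269/(2π·0.0645) = 1.300 m·K/W
  R'_diatomaceous earth = ln(0.282/0.188)/(2πk) = 0.4055/(2π·0.111) = 0.5814 m·K/W
  R'_conv,out = 1/(2πr h) = 1/(2π·0.282·16.5) = 0.03420 m·K/W
ΣR = 0.02396 + 1.785×10^-4 + 1.300 + 0.5814 + 0.03420 = 1.940 m·K/W
Q' = ΔT/ΣR = (348 °C − 17 °C)/1.940 = 171 W/m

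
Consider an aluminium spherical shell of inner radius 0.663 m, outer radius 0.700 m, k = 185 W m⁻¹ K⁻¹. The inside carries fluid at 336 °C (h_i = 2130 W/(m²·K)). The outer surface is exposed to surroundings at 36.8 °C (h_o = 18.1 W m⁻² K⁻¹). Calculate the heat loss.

Series thermal resistances, inner to outer:
  R_conv,in = 1/(4πr²h) = 1/(4π·0.663²·2130) = 8.499×10^-5 K/W
  R_aluminium = (1/0.663 − 1/0.700)/(4πk) = 0.07972/(4π·185) = 3.429×10^-5 K/W
  R_conv,out = 1/(4πr²h) = 1/(4π·0.700²·18.1) = 0.008973 K/W
ΣR = 8.499×10^-5 + 3.429×10^-5 + 0.008973 = 0.009092 K/W
Q = ΔT/ΣR = (336 °C − 36.8 °C)/0.009092 = 32900 W

Q = 32.9 kW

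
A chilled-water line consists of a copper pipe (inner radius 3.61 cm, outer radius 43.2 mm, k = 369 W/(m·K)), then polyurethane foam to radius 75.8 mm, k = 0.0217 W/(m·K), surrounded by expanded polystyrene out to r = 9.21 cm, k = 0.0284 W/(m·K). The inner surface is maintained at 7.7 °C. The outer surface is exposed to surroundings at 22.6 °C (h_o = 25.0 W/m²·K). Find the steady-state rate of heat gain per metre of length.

Series thermal resistances, inner to outer:
  R'_copper = ln(0.0432/0.0361)/(2πk) = 0.1795/(2π·369) = 7.744×10^-5 m·K/W
  R'_polyurethane foam = ln(0.0758/0.0432)/(2πk) = 0.5623/(2π·0.0217) = 4.124 m·K/W
  R'_expanded polystyrene = ln(0.0921/0.0758)/(2πk) = 0.1948/(2π·0.0284) = 1.092 m·K/W
  R'_conv,out = 1/(2πr h) = 1/(2π·0.0921·25.0) = 0.06912 m·K/W
ΣR = 7.744×10^-5 + 4.124 + 1.092 + 0.06912 = 5.285 m·K/W
Q' = ΔT/ΣR = (7.7 °C − 22.6 °C)/5.285 = -2.82 W/m
(Negative Q' ⇒ heat flows inward; heat gain = 2.82 W/m.)

Q' = 2.82 W/m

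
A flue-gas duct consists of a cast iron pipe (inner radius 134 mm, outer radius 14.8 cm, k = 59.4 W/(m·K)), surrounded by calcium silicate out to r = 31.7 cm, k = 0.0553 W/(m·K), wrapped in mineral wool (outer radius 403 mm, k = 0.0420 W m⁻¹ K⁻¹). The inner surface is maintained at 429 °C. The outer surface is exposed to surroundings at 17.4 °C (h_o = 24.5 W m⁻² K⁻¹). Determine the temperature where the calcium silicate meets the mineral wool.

Treat each layer as a resistance in series:
  R'_cast iron = ln(0.148/0.134)/(2πk) = 0.09937/(2π·59.4) = 2.663×10^-4 m·K/W
  R'_calcium silicate = ln(0.317/0.148)/(2πk) = 0.7617/(2π·0.0553) = 2.192 m·K/W
  R'_mineral wool = ln(0.403/0.317)/(2πk) = 0.2400/(2π·0.0420) = 0.9096 m·K/W
  R'_conv,out = 1/(2πr h) = 1/(2π·0.403·24.5) = 0.01612 m·K/W
ΣR = 2.663×10^-4 + 2.192 + 0.9096 + 0.01612 = 3.118 m·K/W
Q' = ΔT/ΣR = (429 °C − 17.4 °C)/3.118 = 132.0 W/m
From the inner boundary to the calcium silicate/mineral wool interface, ΣR_partial = 2.192 m·K/W.
T_interface = T_in − Q'·ΣR_partial = 429 °C − (132.0)(2.192) = 140 °C

T = 140 °C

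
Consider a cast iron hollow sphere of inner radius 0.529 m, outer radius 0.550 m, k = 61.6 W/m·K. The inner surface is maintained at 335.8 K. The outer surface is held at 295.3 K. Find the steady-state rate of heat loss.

Q = 4πk·ΔT/(1/r₁ − 1/r₂) = 4π × 61.6 × 40.5 / (1/0.529 − 1/0.550) = 4.34×10^5 W

Q = 434 kW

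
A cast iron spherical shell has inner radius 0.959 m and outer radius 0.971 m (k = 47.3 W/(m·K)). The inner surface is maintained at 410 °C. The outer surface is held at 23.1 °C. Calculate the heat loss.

Q = 4πk·ΔT/(1/r₁ − 1/r₂) = 4π × 47.3 × 386.9 / (1/0.959 − 1/0.971) = 1.78×10^7 W

Q = 1.78×10^7 W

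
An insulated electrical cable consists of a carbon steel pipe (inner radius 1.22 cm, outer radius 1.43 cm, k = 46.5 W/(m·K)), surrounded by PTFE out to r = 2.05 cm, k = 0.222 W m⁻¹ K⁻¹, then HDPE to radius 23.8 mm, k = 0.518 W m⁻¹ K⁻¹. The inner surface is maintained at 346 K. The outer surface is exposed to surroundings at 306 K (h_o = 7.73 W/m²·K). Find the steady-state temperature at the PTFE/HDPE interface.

T = 337.2 K

Series thermal resistances, inner to outer:
  R'_carbon steel = ln(0.0143/0.0122)/(2πk) = 0.1588/(2π·46.5) = 5.436×10^-4 m·K/W
  R'_PTFE = ln(0.0205/0.0143)/(2πk) = 0.3602/(2π·0.222) = 0.2582 m·K/W
  R'_HDPE = ln(0.0238/0.0205)/(2πk) = 0.1493/(2π·0.518) = 0.04586 m·K/W
  R'_conv,out = 1/(2πr h) = 1/(2π·0.0238·7.73) = 0.8651 m·K/W
ΣR = 5.436×10^-4 + 0.2582 + 0.04586 + 0.8651 = 1.170 m·K/W
Q' = ΔT/ΣR = (346 K − 306 K)/1.170 = 34.19 W/m
From the inner boundary to the PTFE/HDPE interface, ΣR_partial = 0.2587 m·K/W.
T_interface = T_in − Q'·ΣR_partial = 346 K − (34.19)(0.2587) = 337.2 K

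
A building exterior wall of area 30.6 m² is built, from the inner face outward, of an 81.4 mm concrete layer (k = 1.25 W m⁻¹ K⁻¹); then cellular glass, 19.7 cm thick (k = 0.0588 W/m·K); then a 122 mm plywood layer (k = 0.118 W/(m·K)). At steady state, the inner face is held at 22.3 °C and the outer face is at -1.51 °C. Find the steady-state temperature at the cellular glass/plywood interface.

Resistance network (inner→outer):
  R_concrete = L/(kA) = 0.0814/(1.25·30.6) = 0.002128 K/W
  R_cellular glass = L/(kA) = 0.197/(0.0588·30.6) = 0.1095 K/W
  R_plywood = L/(kA) = 0.122/(0.118·30.6) = 0.03379 K/W
ΣR = 0.002128 + 0.1095 + 0.03379 = 0.1454 K/W
Q = ΔT/ΣR = (22.3 °C − -1.51 °C)/0.1454 = 163.8 W
From the inner boundary to the cellular glass/plywood interface, ΣR_partial = 0.1116 K/W.
T_interface = T_in − Q·ΣR_partial = 22.3 °C − (163.8)(0.1116) = 4.02 °C

T = 4.02 °C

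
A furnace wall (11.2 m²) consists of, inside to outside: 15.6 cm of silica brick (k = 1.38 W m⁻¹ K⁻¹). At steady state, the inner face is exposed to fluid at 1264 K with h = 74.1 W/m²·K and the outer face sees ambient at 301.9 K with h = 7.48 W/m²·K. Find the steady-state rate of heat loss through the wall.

Treat each layer as a resistance in series:
  R_conv,in = 1/(hA) = 1/(74.1·11.2) = 0.001205 K/W
  R_silica brick = L/(kA) = 0.156/(1.38·11.2) = 0.01009 K/W
  R_conv,out = 1/(hA) = 1/(7.48·11.2) = 0.01194 K/W
ΣR = 0.001205 + 0.01009 + 0.01194 = 0.02323 K/W
Q = ΔT/ΣR = (1264 K − 301.9 K)/0.02323 = 41400 W

Q = 41.4 kW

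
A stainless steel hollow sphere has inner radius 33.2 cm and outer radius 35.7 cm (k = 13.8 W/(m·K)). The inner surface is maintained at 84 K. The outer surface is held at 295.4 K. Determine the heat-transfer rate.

Q = 1.74×10^5 W

Q = 4πk·ΔT/(1/r₁ − 1/r₂) = 4π × 13.8 × 211.4 / (1/0.332 − 1/0.357) = 1.74×10^5 W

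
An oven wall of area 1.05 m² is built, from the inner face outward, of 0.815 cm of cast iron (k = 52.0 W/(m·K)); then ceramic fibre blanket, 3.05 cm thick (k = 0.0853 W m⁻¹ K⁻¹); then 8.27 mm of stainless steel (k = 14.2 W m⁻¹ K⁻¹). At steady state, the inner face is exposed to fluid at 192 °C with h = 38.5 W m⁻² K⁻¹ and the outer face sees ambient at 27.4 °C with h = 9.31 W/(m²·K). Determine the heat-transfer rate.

Q = 352 W

Treat each layer as a resistance in series:
  R_conv,in = 1/(hA) = 1/(38.5·1.05) = 0.02474 K/W
  R_cast iron = L/(kA) = 0.00815/(52.0·1.05) = 1.493×10^-4 K/W
  R_ceramic fibre blanket = L/(kA) = 0.0305/(0.0853·1.05) = 0.3405 K/W
  R_stainless steel = L/(kA) = 0.00827/(14.2·1.05) = 5.547×10^-4 K/W
  R_conv,out = 1/(hA) = 1/(9.31·1.05) = 0.1023 K/W
ΣR = 0.02474 + 1.493×10^-4 + 0.3405 + 5.547×10^-4 + 0.1023 = 0.4682 K/W
Q = ΔT/ΣR = (192 °C − 27.4 °C)/0.4682 = 352 W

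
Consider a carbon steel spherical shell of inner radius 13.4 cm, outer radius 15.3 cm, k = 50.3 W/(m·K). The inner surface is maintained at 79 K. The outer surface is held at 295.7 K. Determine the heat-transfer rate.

Q = 4πk·ΔT/(1/r₁ − 1/r₂) = 4π × 50.3 × 216.7 / (1/0.134 − 1/0.153) = 1.48×10^5 W

Q = 148 kW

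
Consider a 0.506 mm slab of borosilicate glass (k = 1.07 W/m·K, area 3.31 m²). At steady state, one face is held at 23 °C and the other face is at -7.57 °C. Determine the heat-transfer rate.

Q = 2.14×10^5 W

Q = kA·ΔT/L = 1.07 × 3.31 × |23 °C − -7.57 °C| / 5.06×10^-4 = 2.14×10^5 W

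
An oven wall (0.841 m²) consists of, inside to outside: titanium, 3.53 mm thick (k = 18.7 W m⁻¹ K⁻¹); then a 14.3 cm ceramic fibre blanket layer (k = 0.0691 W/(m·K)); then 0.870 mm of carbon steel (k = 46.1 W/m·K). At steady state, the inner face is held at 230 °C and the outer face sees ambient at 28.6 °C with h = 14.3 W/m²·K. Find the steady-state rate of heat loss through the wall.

Resistance network (inner→outer):
  R_titanium = L/(kA) = 0.00353/(18.7·0.841) = 2.245×10^-4 K/W
  R_ceramic fibre blanket = L/(kA) = 0.143/(0.0691·0.841) = 2.461 K/W
  R_carbon steel = L/(kA) = 8.70×10^-4/(46.1·0.841) = 2.244×10^-5 K/W
  R_conv,out = 1/(hA) = 1/(14.3·0.841) = 0.08315 K/W
ΣR = 2.245×10^-4 + 2.461 + 2.244×10^-5 + 0.08315 = 2.544 K/W
Q = ΔT/ΣR = (230 °C − 28.6 °C)/2.544 = 79.2 W

Q = 79.2 W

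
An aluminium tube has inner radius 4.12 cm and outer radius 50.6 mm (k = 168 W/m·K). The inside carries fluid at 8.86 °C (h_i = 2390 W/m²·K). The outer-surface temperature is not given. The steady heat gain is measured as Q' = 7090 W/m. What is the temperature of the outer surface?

Series resistances:
  R'_conv,in = 1/(2πr h) = 1/(2π·0.0412·2390) = 0.001616 m·K/W
  R'_aluminium = ln(0.0506/0.0412)/(2πk) = 0.2055/(2π·168) = 1.947×10^-4 m·K/W
ΣR = 0.001811 m·K/W
ΔT = Q'·ΣR = 7090 × 0.001811 = 12.84 K
Heat flows inward, so T_out = T_in + ΔT = 8.86 + 12.84 = 21.7 °C

T_out = 21.7 °C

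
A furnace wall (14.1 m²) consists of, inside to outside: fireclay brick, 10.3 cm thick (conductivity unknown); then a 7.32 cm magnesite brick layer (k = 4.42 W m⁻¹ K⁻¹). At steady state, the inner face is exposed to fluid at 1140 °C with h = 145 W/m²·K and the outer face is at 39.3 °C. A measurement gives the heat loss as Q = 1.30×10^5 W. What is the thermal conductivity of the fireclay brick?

ΣR = ΔT/Q = |1140 − 39.3|/1.30×10^5 = 0.008467 K/W
Known resistances:
  R_conv,in = 1/(hA) = 1/(145·14.1) = 4.891×10^-4 K/W
  R_magnesite brick = L/(kA) = 0.0732/(4.42·14.1) = 0.001175 K/W
R_fireclay brick = ΣR − ΣR_known = 0.008467 − 0.001664 = 0.006803 K/W
L/(kA) = 0.006803 ⇒ k = 0.103/(0.006803·14.1) = 1.07 W/m·K

k = 1.07 W/m·K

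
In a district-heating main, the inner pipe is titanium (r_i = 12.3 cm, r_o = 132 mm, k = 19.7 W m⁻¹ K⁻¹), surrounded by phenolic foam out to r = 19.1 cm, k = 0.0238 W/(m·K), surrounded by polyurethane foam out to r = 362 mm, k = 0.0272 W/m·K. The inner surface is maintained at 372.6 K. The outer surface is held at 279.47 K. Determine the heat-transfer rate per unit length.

Series thermal resistances, inner to outer:
  R'_titanium = ln(0.132/0.123)/(2πk) = 0.07062/(2π·19.7) = 5.705×10^-4 m·K/W
  R'_phenolic foam = ln(0.191/0.132)/(2πk) = 0.3695/(2π·0.0238) = 2.471 m·K/W
  R'_polyurethane foam = ln(0.362/0.191)/(2πk) = 0.6394/(2π·0.0272) = 3.741 m·K/W
ΣR = 5.705×10^-4 + 2.471 + 3.741 = 6.213 m·K/W
Q' = ΔT/ΣR = (372.6 K − 279.47 K)/6.213 = 15.0 W/m

Q' = 15.0 W/m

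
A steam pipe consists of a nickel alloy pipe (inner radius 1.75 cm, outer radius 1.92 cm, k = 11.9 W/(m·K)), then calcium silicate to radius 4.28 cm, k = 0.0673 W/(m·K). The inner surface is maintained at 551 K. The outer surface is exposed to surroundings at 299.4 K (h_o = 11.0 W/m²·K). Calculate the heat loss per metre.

Treat each layer as a resistance in series:
  R'_nickel alloy = ln(0.0192/0.0175)/(2πk) = 0.09271/(2π·11.9) = 0.001240 m·K/W
  R'_calcium silicate = ln(0.0428/0.0192)/(2πk) = 0.8016/(2π·0.0673) = 1.896 m·K/W
  R'_conv,out = 1/(2πr h) = 1/(2π·0.0428·11.0) = 0.3381 m·K/W
ΣR = 0.001240 + 1.896 + 0.3381 = 2.235 m·K/W
Q' = ΔT/ΣR = (551 K − 299.4 K)/2.235 = 113 W/m

Q' = 113 W/m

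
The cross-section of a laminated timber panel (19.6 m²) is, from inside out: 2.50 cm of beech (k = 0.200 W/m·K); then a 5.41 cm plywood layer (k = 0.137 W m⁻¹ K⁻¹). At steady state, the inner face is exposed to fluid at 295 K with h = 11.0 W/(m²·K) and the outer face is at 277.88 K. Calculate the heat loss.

Q = 549 W

Treat each layer as a resistance in series:
  R_conv,in = 1/(hA) = 1/(11.0·19.6) = 0.004638 K/W
  R_beech = L/(kA) = 0.0250/(0.200·19.6) = 0.006378 K/W
  R_plywood = L/(kA) = 0.0541/(0.137·19.6) = 0.02015 K/W
ΣR = 0.004638 + 0.006378 + 0.02015 = 0.03117 K/W
Q = ΔT/ΣR = (295 K − 277.88 K)/0.03117 = 549 W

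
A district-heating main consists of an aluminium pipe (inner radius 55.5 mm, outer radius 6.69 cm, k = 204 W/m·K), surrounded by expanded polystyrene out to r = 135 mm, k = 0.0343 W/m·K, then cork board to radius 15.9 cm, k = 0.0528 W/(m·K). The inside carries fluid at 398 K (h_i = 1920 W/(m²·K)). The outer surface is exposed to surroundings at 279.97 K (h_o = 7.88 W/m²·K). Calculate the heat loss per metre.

Series thermal resistances, inner to outer:
  R'_conv,in = 1/(2πr h) = 1/(2π·0.0555·1920) = 0.001494 m·K/W
  R'_aluminium = ln(0.0669/0.0555)/(2πk) = 0.1868/(2π·204) = 1.457×10^-4 m·K/W
  R'_expanded polystyrene = ln(0.135/0.0669)/(2πk) = 0.7021/(2π·0.0343) = 3.258 m·K/W
  R'_cork board = ln(0.159/0.135)/(2πk) = 0.1636/(2π·0.0528) = 0.4932 m·K/W
  R'_conv,out = 1/(2πr h) = 1/(2π·0.159·7.88) = 0.1270 m·K/W
ΣR = 0.001494 + 1.457×10^-4 + 3.258 + 0.4932 + 0.1270 = 3.880 m·K/W
Q' = ΔT/ΣR = (398 K − 279.97 K)/3.880 = 30.4 W/m

Q' = 30.4 W/m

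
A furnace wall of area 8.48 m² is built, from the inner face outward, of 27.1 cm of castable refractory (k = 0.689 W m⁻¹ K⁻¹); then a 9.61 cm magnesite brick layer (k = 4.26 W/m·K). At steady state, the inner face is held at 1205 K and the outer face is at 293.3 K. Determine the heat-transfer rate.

Series thermal resistances, inner to outer:
  R_castable refractory = L/(kA) = 0.271/(0.689·8.48) = 0.04638 K/W
  R_magnesite brick = L/(kA) = 0.0961/(4.26·8.48) = 0.002660 K/W
ΣR = 0.04638 + 0.002660 = 0.04904 K/W
Q = ΔT/ΣR = (1205 K − 293.3 K)/0.04904 = 18600 W

Q = 18.6 kW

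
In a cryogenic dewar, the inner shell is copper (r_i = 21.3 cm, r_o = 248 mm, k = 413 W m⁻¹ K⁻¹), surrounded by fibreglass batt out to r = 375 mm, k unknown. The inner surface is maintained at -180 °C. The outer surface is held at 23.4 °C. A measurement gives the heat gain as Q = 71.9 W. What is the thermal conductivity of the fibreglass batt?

ΣR = ΔT/Q = |-180 − 23.4|/71.9 = 2.829 K/W
Known resistances:
  R_copper = (1/0.213 − 1/0.248)/(4πk) = 0.6626/(4π·413) = 1.277×10^-4 K/W
R_fibreglass batt = ΣR − ΣR_known = 2.829 − 1.277×10^-4 = 2.829 K/W
(1/r₁−1/r₂)/(4πk) = 2.829 ⇒ k = 1.366/(4π·2.829) = 0.0384 W/m·K

k = 0.0384 W/m·K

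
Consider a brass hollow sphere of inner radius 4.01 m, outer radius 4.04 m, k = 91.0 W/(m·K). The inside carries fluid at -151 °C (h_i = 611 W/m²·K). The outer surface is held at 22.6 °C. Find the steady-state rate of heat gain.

Q = 17900 kW

Series thermal resistances, inner to outer:
  R_conv,in = 1/(4πr²h) = 1/(4π·4.01²·611) = 8.100×10^-6 K/W
  R_brass = (1/4.01 − 1/4.04)/(4πk) = 0.001852/(4π·91.0) = 1.619×10^-6 K/W
ΣR = 8.100×10^-6 + 1.619×10^-6 = 9.719×10^-6 K/W
Q = ΔT/ΣR = (-151 °C − 22.6 °C)/9.719×10^-6 = -1.79×10^7 W
(Negative Q ⇒ heat flows inward; heat gain = 1.79×10^7 W.)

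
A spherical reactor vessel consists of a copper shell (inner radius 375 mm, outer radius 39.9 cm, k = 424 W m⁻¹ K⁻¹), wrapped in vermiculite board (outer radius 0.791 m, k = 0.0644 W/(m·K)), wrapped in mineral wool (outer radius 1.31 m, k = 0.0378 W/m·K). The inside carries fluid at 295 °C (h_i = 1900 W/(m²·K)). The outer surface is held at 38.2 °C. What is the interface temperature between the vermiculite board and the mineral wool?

T = 143 °C

Treat each layer as a resistance in series:
  R_conv,in = 1/(4πr²h) = 1/(4π·0.375²·1900) = 2.978×10^-4 K/W
  R_copper = (1/0.375 − 1/0.399)/(4πk) = 0.1604/(4π·424) = 3.010×10^-5 K/W
  R_vermiculite board = (1/0.399 − 1/0.791)/(4πk) = 1.242/(4π·0.0644) = 1.535 K/W
  R_mineral wool = (1/0.791 − 1/1.31)/(4πk) = 0.5009/(4π·0.0378) = 1.054 K/W
ΣR = 2.978×10^-4 + 3.010×10^-5 + 1.535 + 1.054 = 2.589 K/W
Q = ΔT/ΣR = (295 °C − 38.2 °C)/2.589 = 99.19 W
From the inner boundary to the vermiculite board/mineral wool interface, ΣR_partial = 1.535 K/W.
T_interface = T_in − Q·ΣR_partial = 295 °C − (99.19)(1.535) = 143 °C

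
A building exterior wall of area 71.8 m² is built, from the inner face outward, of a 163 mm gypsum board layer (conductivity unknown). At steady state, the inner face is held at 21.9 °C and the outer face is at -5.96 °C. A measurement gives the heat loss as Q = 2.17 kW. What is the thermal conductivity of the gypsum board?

ΣR = ΔT/Q = |21.9 − -5.96|/2170 = 0.01284 K/W
L/(kA) = 0.01284 ⇒ k = 0.163/(0.01284·71.8) = 0.177 W/m·K

k = 0.177 W/m·K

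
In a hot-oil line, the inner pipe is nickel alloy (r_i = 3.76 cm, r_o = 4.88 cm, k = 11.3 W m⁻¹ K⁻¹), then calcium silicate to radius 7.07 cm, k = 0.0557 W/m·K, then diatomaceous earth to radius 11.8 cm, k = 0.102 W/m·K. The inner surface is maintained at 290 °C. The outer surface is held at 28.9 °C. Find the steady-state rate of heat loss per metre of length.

Q' = 140 W/m

Treat each layer as a resistance in series:
  R'_nickel alloy = ln(0.0488/0.0376)/(2πk) = 0.2607/(2π·11.3) = 0.003672 m·K/W
  R'_calcium silicate = ln(0.0707/0.0488)/(2πk) = 0.3707/(2π·0.0557) = 1.059 m·K/W
  R'_diatomaceous earth = ln(0.118/0.0707)/(2πk) = 0.5122/(2π·0.102) = 0.7993 m·K/W
ΣR = 0.003672 + 1.059 + 0.7993 = 1.862 m·K/W
Q' = ΔT/ΣR = (290 °C − 28.9 °C)/1.862 = 140 W/m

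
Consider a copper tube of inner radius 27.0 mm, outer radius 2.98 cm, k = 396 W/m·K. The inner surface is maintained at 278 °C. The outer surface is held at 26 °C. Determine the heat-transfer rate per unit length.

Q' = 6350 kW/m

Q' = 2πk·ΔT/ln(r₂/r₁) = 2π × 396 × 252 / ln(0.0298/0.0270) = 6.35×10^6 W/m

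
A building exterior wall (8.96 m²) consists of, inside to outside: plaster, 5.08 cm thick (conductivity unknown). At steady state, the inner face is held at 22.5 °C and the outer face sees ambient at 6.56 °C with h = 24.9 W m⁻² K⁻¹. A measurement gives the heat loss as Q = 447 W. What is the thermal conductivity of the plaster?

k = 0.182 W/m·K

ΣR = ΔT/Q = |22.5 − 6.56|/447 = 0.03566 K/W
Known resistances:
  R_conv,out = 1/(hA) = 1/(24.9·8.96) = 0.004482 K/W
R_plaster = ΣR − ΣR_known = 0.03566 − 0.004482 = 0.03118 K/W
L/(kA) = 0.03118 ⇒ k = 0.0508/(0.03118·8.96) = 0.182 W/m·K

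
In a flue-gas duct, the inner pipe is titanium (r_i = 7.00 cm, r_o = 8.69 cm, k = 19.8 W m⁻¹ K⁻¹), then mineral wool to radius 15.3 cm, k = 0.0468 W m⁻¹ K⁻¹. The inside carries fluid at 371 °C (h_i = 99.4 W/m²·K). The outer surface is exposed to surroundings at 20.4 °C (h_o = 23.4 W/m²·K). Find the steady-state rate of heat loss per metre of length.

Q' = 176 W/m

Series thermal resistances, inner to outer:
  R'_conv,in = 1/(2πr h) = 1/(2π·0.0700·99.4) = 0.02287 m·K/W
  R'_titanium = ln(0.0869/0.0700)/(2πk) = 0.2163/(2π·19.8) = 0.001738 m·K/W
  R'_mineral wool = ln(0.153/0.0869)/(2πk) = 0.5657/(2π·0.0468) = 1.924 m·K/W
  R'_conv,out = 1/(2πr h) = 1/(2π·0.153·23.4) = 0.04445 m·K/W
ΣR = 0.02287 + 0.001738 + 1.924 + 0.04445 = 1.993 m·K/W
Q' = ΔT/ΣR = (371 °C − 20.4 °C)/1.993 = 176 W/m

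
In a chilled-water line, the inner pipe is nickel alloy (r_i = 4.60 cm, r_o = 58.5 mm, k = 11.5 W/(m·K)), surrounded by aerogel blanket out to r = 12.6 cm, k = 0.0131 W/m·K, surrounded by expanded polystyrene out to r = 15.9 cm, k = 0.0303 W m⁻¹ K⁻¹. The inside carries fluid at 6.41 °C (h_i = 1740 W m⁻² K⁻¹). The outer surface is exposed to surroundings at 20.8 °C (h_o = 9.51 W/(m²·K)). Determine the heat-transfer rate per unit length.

Q' = 1.35 W/m

Treat each layer as a resistance in series:
  R'_conv,in = 1/(2πr h) = 1/(2π·0.0460·1740) = 0.001988 m·K/W
  R'_nickel alloy = ln(0.0585/0.0460)/(2πk) = 0.2404/(2π·11.5) = 0.003327 m·K/W
  R'_aerogel blanket = ln(0.126/0.0585)/(2πk) = 0.7673/(2π·0.0131) = 9.322 m·K/W
  R'_expanded polystyrene = ln(0.159/0.126)/(2πk) = 0.2326/(2π·0.0303) = 1.222 m·K/W
  R'_conv,out = 1/(2πr h) = 1/(2π·0.159·9.51) = 0.1053 m·K/W
ΣR = 0.001988 + 0.003327 + 9.322 + 1.222 + 0.1053 = 10.65 m·K/W
Q' = ΔT/ΣR = (6.41 °C − 20.8 °C)/10.65 = -1.35 W/m
(Negative Q' ⇒ heat flows inward; heat gain = 1.35 W/m.)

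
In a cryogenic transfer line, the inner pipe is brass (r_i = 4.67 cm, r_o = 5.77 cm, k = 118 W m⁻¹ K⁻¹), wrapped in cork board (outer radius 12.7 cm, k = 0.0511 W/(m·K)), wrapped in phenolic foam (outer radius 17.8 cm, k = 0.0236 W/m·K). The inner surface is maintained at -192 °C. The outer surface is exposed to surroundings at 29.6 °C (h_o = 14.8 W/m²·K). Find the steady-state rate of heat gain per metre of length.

Q' = 46.2 W/m

Treat each layer as a resistance in series:
  R'_brass = ln(0.0577/0.0467)/(2πk) = 0.2115/(2π·118) = 2.853×10^-4 m·K/W
  R'_cork board = ln(0.127/0.0577)/(2πk) = 0.7889/(2π·0.0511) = 2.457 m·K/W
  R'_phenolic foam = ln(0.178/0.127)/(2πk) = 0.3376/(2π·0.0236) = 2.277 m·K/W
  R'_conv,out = 1/(2πr h) = 1/(2π·0.178·14.8) = 0.06041 m·K/W
ΣR = 2.853×10^-4 + 2.457 + 2.277 + 0.06041 = 4.795 m·K/W
Q' = ΔT/ΣR = (-192 °C − 29.6 °C)/4.795 = -46.2 W/m
(Negative Q' ⇒ heat flows inward; heat gain = 46.2 W/m.)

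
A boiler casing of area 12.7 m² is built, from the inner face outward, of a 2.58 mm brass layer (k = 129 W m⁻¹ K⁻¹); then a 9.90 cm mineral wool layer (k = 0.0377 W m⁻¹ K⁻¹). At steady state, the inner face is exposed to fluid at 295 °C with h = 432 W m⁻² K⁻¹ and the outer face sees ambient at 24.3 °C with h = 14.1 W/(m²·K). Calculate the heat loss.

Q = 1270 W

Treat each layer as a resistance in series:
  R_conv,in = 1/(hA) = 1/(432·12.7) = 1.823×10^-4 K/W
  R_brass = L/(kA) = 0.00258/(129·12.7) = 1.575×10^-6 K/W
  R_mineral wool = L/(kA) = 0.0990/(0.0377·12.7) = 0.2068 K/W
  R_conv,out = 1/(hA) = 1/(14.1·12.7) = 0.005584 K/W
ΣR = 1.823×10^-4 + 1.575×10^-6 + 0.2068 + 0.005584 = 0.2126 K/W
Q = ΔT/ΣR = (295 °C − 24.3 °C)/0.2126 = 1270 W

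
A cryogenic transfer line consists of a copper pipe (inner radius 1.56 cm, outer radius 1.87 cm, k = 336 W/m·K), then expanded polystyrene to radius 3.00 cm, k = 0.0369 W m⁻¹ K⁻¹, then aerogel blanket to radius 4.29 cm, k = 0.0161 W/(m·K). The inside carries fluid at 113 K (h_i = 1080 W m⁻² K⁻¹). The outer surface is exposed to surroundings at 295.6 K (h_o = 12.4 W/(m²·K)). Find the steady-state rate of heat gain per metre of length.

Q' = 31.0 W/m

Series thermal resistances, inner to outer:
  R'_conv,in = 1/(2πr h) = 1/(2π·0.0156·1080) = 0.009447 m·K/W
  R'_copper = ln(0.0187/0.0156)/(2πk) = 0.1813/(2π·336) = 8.585×10^-5 m·K/W
  R'_expanded polystyrene = ln(0.0300/0.0187)/(2πk) = 0.4727/(2π·0.0369) = 2.039 m·K/W
  R'_aerogel blanket = ln(0.0429/0.0300)/(2πk) = 0.3577/(2π·0.0161) = 3.536 m·K/W
  R'_conv,out = 1/(2πr h) = 1/(2π·0.0429·12.4) = 0.2992 m·K/W
ΣR = 0.009447 + 8.585×10^-5 + 2.039 + 3.536 + 0.2992 = 5.884 m·K/W
Q' = ΔT/ΣR = (113 K − 295.6 K)/5.884 = -31.0 W/m
(Negative Q' ⇒ heat flows inward; heat gain = 31.0 W/m.)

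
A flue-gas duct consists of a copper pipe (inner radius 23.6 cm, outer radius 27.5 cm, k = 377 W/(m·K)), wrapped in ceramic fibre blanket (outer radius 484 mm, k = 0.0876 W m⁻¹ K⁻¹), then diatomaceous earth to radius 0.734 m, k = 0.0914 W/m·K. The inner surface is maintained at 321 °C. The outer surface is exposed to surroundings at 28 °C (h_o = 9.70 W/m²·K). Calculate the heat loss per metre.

Q' = 165 W/m

Series thermal resistances, inner to outer:
  R'_copper = ln(0.275/0.236)/(2πk) = 0.1529/(2π·377) = 6.457×10^-5 m·K/W
  R'_ceramic fibre blanket = ln(0.484/0.275)/(2πk) = 0.5653/(2π·0.0876) = 1.027 m·K/W
  R'_diatomaceous earth = ln(0.734/0.484)/(2πk) = 0.4164/(2π·0.0914) = 0.7251 m·K/W
  R'_conv,out = 1/(2πr h) = 1/(2π·0.734·9.70) = 0.02235 m·K/W
ΣR = 6.457×10^-5 + 1.027 + 0.7251 + 0.02235 = 1.775 m·K/W
Q' = ΔT/ΣR = (321 °C − 28 °C)/1.775 = 165 W/m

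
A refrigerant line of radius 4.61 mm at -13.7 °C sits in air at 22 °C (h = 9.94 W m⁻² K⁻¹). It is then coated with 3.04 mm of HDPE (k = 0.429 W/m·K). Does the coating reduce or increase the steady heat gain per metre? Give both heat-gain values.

Critical radius for a cylinder: r_cr = k/h = 0.0432 m = 4.32 cm.
Outer radius after coating: r₂ = 0.00461 + 0.00304 = 0.00765 m.
Since r₁ < r_cr and r₂ ≤ r_cr, the coating moves toward the maximum at r_cr — heat gain rises.
Bare: R = 1/(2πr₁h) = 3.473 m·K/W; Q = 35.7/3.473 = 10.3 W/m.
Coated: R = R_cond + R_conv = 2.281 m·K/W; Q = 35.7/2.281 = 15.7 W/m.

increases: 10.3 → 15.7 W/m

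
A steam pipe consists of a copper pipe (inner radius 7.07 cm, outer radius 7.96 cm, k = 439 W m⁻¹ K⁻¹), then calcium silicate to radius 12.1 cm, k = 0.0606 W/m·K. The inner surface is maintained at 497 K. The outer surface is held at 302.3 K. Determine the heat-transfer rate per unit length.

Treat each layer as a resistance in series:
  R'_copper = ln(0.0796/0.0707)/(2πk) = 0.1186/(2π·439) = 4.299×10^-5 m·K/W
  R'_calcium silicate = ln(0.121/0.0796)/(2πk) = 0.4188/(2π·0.0606) = 1.100 m·K/W
ΣR = 4.299×10^-5 + 1.100 = 1.100 m·K/W
Q' = ΔT/ΣR = (497 K − 302.3 K)/1.100 = 177 W/m

Q' = 177 W/m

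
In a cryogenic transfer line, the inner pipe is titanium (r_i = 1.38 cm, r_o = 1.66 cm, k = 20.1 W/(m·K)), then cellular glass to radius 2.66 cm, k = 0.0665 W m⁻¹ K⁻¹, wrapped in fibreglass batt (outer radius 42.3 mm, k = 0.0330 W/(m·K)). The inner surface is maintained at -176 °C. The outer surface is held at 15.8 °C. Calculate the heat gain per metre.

Series thermal resistances, inner to outer:
  R'_titanium = ln(0.0166/0.0138)/(2πk) = 0.1847/(2π·20.1) = 0.001463 m·K/W
  R'_cellular glass = ln(0.0266/0.0166)/(2πk) = 0.4715/(2π·0.0665) = 1.128 m·K/W
  R'_fibreglass batt = ln(0.0423/0.0266)/(2πk) = 0.4639/(2π·0.0330) = 2.237 m·K/W
ΣR = 0.001463 + 1.128 + 2.237 = 3.366 m·K/W
Q' = ΔT/ΣR = (-176 °C − 15.8 °C)/3.366 = -57.0 W/m
(Negative Q' ⇒ heat flows inward; heat gain = 57.0 W/m.)

Q' = 57.0 W/m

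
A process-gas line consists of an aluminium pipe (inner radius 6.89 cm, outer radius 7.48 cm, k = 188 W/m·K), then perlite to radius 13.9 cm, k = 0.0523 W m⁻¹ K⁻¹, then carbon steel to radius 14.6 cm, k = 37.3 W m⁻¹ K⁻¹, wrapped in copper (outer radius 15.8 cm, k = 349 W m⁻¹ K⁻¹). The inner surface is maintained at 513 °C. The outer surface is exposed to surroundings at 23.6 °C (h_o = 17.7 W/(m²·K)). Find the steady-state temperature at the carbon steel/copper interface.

T = 37.9 °C

Treat each layer as a resistance in series:
  R'_aluminium = ln(0.0748/0.0689)/(2πk) = 0.08216/(2π·188) = 6.956×10^-5 m·K/W
  R'_perlite = ln(0.139/0.0748)/(2πk) = 0.6197/(2π·0.0523) = 1.886 m·K/W
  R'_carbon steel = ln(0.146/0.139)/(2πk) = 0.04913/(2π·37.3) = 2.096×10^-4 m·K/W
  R'_copper = ln(0.158/0.146)/(2πk) = 0.07899/(2π·349) = 3.602×10^-5 m·K/W
  R'_conv,out = 1/(2πr h) = 1/(2π·0.158·17.7) = 0.05691 m·K/W
ΣR = 6.956×10^-5 + 1.886 + 2.096×10^-4 + 3.602×10^-5 + 0.05691 = 1.943 m·K/W
Q' = ΔT/ΣR = (513 °C − 23.6 °C)/1.943 = 251.9 W/m
From the inner boundary to the carbon steel/copper interface, ΣR_partial = 1.886 m·K/W.
T_interface = T_in − Q'·ΣR_partial = 513 °C − (251.9)(1.886) = 37.9 °C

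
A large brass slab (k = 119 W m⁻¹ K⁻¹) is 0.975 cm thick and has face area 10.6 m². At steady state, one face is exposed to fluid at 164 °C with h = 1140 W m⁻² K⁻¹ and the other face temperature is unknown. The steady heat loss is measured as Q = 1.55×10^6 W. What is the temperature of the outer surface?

Sum the resistances:
  R_conv,in = 1/(hA) = 1/(1140·10.6) = 8.275×10^-5 K/W
  R_brass = L/(kA) = 0.00975/(119·10.6) = 7.730×10^-6 K/W
ΣR = 9.048×10^-5 K/W
ΔT = Q·ΣR = 1.55×10^6 × 9.048×10^-5 = 140.2 K
Heat flows outward, so T_out = T_in − ΔT = 164 − 140.2 = 23.8 °C

T_out = 23.8 °C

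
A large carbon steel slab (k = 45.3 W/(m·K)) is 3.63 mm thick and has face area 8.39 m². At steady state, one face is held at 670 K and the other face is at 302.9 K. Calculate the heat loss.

Q = kA·ΔT/L = 45.3 × 8.39 × |670 K − 302.9 K| / 0.00363 = 3.84×10^7 W

Q = 38400 kW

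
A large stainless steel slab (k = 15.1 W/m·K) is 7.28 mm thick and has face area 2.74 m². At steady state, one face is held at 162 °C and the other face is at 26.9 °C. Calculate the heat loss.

Q = kA·ΔT/L = 15.1 × 2.74 × |162 °C − 26.9 °C| / 0.00728 = 7.68×10^5 W

Q = 768 kW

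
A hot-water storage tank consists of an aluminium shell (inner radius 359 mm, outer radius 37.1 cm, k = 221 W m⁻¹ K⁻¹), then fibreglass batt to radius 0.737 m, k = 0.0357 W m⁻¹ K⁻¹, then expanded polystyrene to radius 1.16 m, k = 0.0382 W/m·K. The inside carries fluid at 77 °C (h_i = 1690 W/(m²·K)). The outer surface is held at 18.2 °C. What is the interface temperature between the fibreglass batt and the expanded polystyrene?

Series thermal resistances, inner to outer:
  R_conv,in = 1/(4πr²h) = 1/(4π·0.359²·1690) = 3.654×10^-4 K/W
  R_aluminium = (1/0.359 − 1/0.371)/(4πk) = 0.09010/(4π·221) = 3.244×10^-5 K/W
  R_fibreglass batt = (1/0.371 − 1/0.737)/(4πk) = 1.339/(4π·0.0357) = 2.984 K/W
  R_expanded polystyrene = (1/0.737 − 1/1.16)/(4πk) = 0.4948/(4π·0.0382) = 1.031 K/W
ΣR = 3.654×10^-4 + 3.244×10^-5 + 2.984 + 1.031 = 4.015 K/W
Q = ΔT/ΣR = (77 °C − 18.2 °C)/4.015 = 14.65 W
From the inner boundary to the fibreglass batt/expanded polystyrene interface, ΣR_partial = 2.984 K/W.
T_interface = T_in − Q·ΣR_partial = 77 °C − (14.65)(2.984) = 33.3 °C

T = 33.3 °C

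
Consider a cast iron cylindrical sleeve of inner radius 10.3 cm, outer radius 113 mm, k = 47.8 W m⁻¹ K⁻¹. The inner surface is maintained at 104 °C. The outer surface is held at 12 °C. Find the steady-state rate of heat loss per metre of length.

Q' = 298 kW/m

Q' = 2πk·ΔT/ln(r₂/r₁) = 2π × 47.8 × 92 / ln(0.113/0.103) = 2.98×10^5 W/m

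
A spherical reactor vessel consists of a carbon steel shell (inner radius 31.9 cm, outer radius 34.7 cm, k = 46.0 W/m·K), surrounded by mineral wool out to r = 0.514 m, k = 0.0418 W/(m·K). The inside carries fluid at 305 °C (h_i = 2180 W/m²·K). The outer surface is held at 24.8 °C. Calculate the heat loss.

Resistance network (inner→outer):
  R_conv,in = 1/(4πr²h) = 1/(4π·0.319²·2180) = 3.587×10^-4 K/W
  R_carbon steel = (1/0.319 − 1/0.347)/(4πk) = 0.2530/(4π·46.0) = 4.376×10^-4 K/W
  R_mineral wool = (1/0.347 − 1/0.514)/(4πk) = 0.9363/(4π·0.0418) = 1.783 K/W
ΣR = 3.587×10^-4 + 4.376×10^-4 + 1.783 = 1.784 K/W
Q = ΔT/ΣR = (305 °C − 24.8 °C)/1.784 = 157 W

Q = 157 W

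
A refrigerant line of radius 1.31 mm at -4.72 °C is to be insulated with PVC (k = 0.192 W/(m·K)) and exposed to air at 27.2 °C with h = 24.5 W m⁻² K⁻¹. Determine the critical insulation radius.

r_cr = 0.784 cm

For a cylinder, r_cr = k_ins/h = 0.192/24.5 = 0.00784 m = 0.784 cm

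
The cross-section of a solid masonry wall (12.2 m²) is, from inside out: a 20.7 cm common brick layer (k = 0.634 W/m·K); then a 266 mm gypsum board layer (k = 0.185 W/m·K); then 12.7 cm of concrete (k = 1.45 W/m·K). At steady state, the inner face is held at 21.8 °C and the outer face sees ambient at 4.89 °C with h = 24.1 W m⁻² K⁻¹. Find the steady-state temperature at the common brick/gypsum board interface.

T = 18.9 °C

Treat each layer as a resistance in series:
  R_common brick = L/(kA) = 0.207/(0.634·12.2) = 0.02676 K/W
  R_gypsum board = L/(kA) = 0.266/(0.185·12.2) = 0.1179 K/W
  R_concrete = L/(kA) = 0.127/(1.45·12.2) = 0.007179 K/W
  R_conv,out = 1/(hA) = 1/(24.1·12.2) = 0.003401 K/W
ΣR = 0.02676 + 0.1179 + 0.007179 + 0.003401 = 0.1552 K/W
Q = ΔT/ΣR = (21.8 °C − 4.89 °C)/0.1552 = 109.0 W
From the inner boundary to the common brick/gypsum board interface, ΣR_partial = 0.02676 K/W.
T_interface = T_in − Q·ΣR_partial = 21.8 °C − (109.0)(0.02676) = 18.9 °C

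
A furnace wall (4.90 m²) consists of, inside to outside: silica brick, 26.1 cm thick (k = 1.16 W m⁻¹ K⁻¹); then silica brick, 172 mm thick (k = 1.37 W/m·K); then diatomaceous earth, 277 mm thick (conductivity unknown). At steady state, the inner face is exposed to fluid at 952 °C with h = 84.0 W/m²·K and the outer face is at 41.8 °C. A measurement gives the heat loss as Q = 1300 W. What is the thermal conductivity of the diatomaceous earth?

k = 0.0903 W/m·K

ΣR = ΔT/Q = |952 − 41.8|/1300 = 0.7002 K/W
Known resistances:
  R_conv,in = 1/(hA) = 1/(84.0·4.90) = 0.002430 K/W
  R_silica brick = L/(kA) = 0.261/(1.16·4.90) = 0.04592 K/W
  R_silica brick = L/(kA) = 0.172/(1.37·4.90) = 0.02562 K/W
R_diatomaceous earth = ΣR − ΣR_known = 0.7002 − 0.07397 = 0.6262 K/W
L/(kA) = 0.6262 ⇒ k = 0.277/(0.6262·4.90) = 0.0903 W/m·K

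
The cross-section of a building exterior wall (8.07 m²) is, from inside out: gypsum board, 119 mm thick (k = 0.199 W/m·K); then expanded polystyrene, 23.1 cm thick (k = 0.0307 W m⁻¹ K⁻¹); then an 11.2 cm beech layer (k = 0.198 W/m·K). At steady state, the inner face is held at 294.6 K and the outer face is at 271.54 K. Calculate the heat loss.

Q = 21.4 W

Resistance network (inner→outer):
  R_gypsum board = L/(kA) = 0.119/(0.199·8.07) = 0.07410 K/W
  R_expanded polystyrene = L/(kA) = 0.231/(0.0307·8.07) = 0.9324 K/W
  R_beech = L/(kA) = 0.112/(0.198·8.07) = 0.07009 K/W
ΣR = 0.07410 + 0.9324 + 0.07009 = 1.077 K/W
Q = ΔT/ΣR = (294.6 K − 271.54 K)/1.077 = 21.4 W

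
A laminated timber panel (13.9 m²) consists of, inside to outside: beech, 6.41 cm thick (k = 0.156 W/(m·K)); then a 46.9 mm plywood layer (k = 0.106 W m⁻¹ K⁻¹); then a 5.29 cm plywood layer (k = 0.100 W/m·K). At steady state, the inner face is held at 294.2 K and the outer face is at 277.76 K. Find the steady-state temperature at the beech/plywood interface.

Series thermal resistances, inner to outer:
  R_beech = L/(kA) = 0.0641/(0.156·13.9) = 0.02956 K/W
  R_plywood = L/(kA) = 0.0469/(0.106·13.9) = 0.03183 K/W
  R_plywood = L/(kA) = 0.0529/(0.100·13.9) = 0.03806 K/W
ΣR = 0.02956 + 0.03183 + 0.03806 = 0.09945 K/W
Q = ΔT/ΣR = (294.2 K − 277.76 K)/0.09945 = 165.3 W
From the inner boundary to the beech/plywood interface, ΣR_partial = 0.02956 K/W.
T_interface = T_in − Q·ΣR_partial = 294.2 K − (165.3)(0.02956) = 289.3 K

T = 289.3 K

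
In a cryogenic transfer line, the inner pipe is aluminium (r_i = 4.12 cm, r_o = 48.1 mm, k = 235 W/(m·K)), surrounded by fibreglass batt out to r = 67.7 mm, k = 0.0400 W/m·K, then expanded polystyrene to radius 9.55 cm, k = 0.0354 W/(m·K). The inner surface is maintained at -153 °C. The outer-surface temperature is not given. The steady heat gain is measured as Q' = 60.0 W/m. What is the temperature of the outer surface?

Series resistances:
  R'_aluminium = ln(0.0481/0.0412)/(2πk) = 0.1548/(2π·235) = 1.049×10^-4 m·K/W
  R'_fibreglass batt = ln(0.0677/0.0481)/(2πk) = 0.3418/(2π·0.0400) = 1.360 m·K/W
  R'_expanded polystyrene = ln(0.0955/0.0677)/(2πk) = 0.3440/(2π·0.0354) = 1.547 m·K/W
ΣR = 2.907 m·K/W
ΔT = Q'·ΣR = 60.0 × 2.907 = 174.4 K
Heat flows inward, so T_out = T_in + ΔT = -153 + 174.4 = 21.4 °C

T_out = 21.4 °C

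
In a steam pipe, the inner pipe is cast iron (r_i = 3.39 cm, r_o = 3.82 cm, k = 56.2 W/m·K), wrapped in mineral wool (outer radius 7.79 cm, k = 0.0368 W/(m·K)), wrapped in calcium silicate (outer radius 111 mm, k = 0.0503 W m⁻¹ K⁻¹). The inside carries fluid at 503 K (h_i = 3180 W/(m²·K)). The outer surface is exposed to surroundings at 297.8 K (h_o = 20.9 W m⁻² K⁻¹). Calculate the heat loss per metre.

Q' = 48.0 W/m

Series thermal resistances, inner to outer:
  R'_conv,in = 1/(2πr h) = 1/(2π·0.0339·3180) = 0.001476 m·K/W
  R'_cast iron = ln(0.0382/0.0339)/(2πk) = 0.1194/(2π·56.2) = 3.382×10^-4 m·K/W
  R'_mineral wool = ln(0.0779/0.0382)/(2πk) = 0.7126/(2π·0.0368) = 3.082 m·K/W
  R'_calcium silicate = ln(0.111/0.0779)/(2πk) = 0.3541/(2π·0.0503) = 1.120 m·K/W
  R'_conv,out = 1/(2πr h) = 1/(2π·0.111·20.9) = 0.06860 m·K/W
ΣR = 0.001476 + 3.382×10^-4 + 3.082 + 1.120 + 0.06860 = 4.272 m·K/W
Q' = ΔT/ΣR = (503 K − 297.8 K)/4.272 = 48.0 W/m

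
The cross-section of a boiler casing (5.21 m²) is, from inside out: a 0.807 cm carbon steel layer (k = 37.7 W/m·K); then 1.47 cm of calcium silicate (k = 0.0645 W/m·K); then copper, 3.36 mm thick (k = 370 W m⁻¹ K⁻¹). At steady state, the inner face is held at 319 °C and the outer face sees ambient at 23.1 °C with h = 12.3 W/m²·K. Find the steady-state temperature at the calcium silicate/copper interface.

Resistance network (inner→outer):
  R_carbon steel = L/(kA) = 0.00807/(37.7·5.21) = 4.109×10^-5 K/W
  R_calcium silicate = L/(kA) = 0.0147/(0.0645·5.21) = 0.04374 K/W
  R_copper = L/(kA) = 0.00336/(370·5.21) = 1.743×10^-6 K/W
  R_conv,out = 1/(hA) = 1/(12.3·5.21) = 0.01560 K/W
ΣR = 4.109×10^-5 + 0.04374 + 1.743×10^-6 + 0.01560 = 0.05938 K/W
Q = ΔT/ΣR = (319 °C − 23.1 °C)/0.05938 = 4983 W
From the inner boundary to the calcium silicate/copper interface, ΣR_partial = 0.04378 K/W.
T_interface = T_in − Q·ΣR_partial = 319 °C − (4983)(0.04378) = 101 °C

T = 101 °C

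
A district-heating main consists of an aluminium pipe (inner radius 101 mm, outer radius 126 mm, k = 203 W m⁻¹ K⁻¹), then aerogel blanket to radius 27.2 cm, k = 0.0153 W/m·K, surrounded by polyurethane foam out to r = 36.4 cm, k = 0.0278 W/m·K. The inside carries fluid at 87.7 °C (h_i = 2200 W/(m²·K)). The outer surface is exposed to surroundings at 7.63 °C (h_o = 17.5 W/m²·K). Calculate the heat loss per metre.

Q' = 8.26 W/m

Treat each layer as a resistance in series:
  R'_conv,in = 1/(2πr h) = 1/(2π·0.101·2200) = 7.163×10^-4 m·K/W
  R'_aluminium = ln(0.126/0.101)/(2πk) = 0.2212/(2π·203) = 1.734×10^-4 m·K/W
  R'_aerogel blanket = ln(0.272/0.126)/(2πk) = 0.7695/(2π·0.0153) = 8.005 m·K/W
  R'_polyurethane foam = ln(0.364/0.272)/(2πk) = 0.2914/(2π·0.0278) = 1.668 m·K/W
  R'_conv,out = 1/(2πr h) = 1/(2π·0.364·17.5) = 0.02499 m·K/W
ΣR = 7.163×10^-4 + 1.734×10^-4 + 8.005 + 1.668 + 0.02499 = 9.699 m·K/W
Q' = ΔT/ΣR = (87.7 °C − 7.63 °C)/9.699 = 8.26 W/m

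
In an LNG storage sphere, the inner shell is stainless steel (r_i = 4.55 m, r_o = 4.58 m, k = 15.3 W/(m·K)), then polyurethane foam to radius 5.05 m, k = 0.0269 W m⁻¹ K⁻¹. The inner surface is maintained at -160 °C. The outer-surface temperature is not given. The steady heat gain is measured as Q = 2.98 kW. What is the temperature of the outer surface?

Sum the resistances:
  R_stainless steel = (1/4.55 − 1/4.58)/(4πk) = 0.001440/(4π·15.3) = 7.488×10^-6 K/W
  R_polyurethane foam = (1/4.58 − 1/5.05)/(4πk) = 0.02032/(4π·0.0269) = 0.06011 K/W
ΣR = 0.06012 K/W
ΔT = Q·ΣR = 2980 × 0.06012 = 179.2 K
Heat flows inward, so T_out = T_in + ΔT = -160 + 179.2 = 19.2 °C

T_out = 19.2 °C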